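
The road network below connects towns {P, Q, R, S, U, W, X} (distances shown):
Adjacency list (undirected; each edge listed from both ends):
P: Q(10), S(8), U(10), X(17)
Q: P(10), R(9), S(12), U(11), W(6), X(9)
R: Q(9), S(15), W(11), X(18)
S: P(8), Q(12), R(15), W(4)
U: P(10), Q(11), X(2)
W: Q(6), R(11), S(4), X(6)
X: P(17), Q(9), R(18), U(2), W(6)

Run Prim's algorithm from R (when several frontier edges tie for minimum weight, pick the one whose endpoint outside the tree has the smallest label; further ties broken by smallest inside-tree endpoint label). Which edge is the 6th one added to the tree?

Prim, starting at R.
Step 1: cheapest edge leaving the tree is Q R (9); add Q.
Step 2: cheapest edge leaving the tree is Q W (6); add W.
Step 3: cheapest edge leaving the tree is S W (4); add S.
Step 4: cheapest edge leaving the tree is W X (6); add X.
Step 5: cheapest edge leaving the tree is U X (2); add U.
Step 6: cheapest edge leaving the tree is P S (8); add P.
The 6th edge added is P S.

P-S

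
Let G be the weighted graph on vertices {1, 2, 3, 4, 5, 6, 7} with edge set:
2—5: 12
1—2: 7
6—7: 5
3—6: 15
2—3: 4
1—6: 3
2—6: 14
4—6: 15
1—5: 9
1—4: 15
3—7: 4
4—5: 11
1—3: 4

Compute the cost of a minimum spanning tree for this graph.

35

Prim, starting at 5.
Step 1: frontier [1—5 9, 4—5 11, 2—5 12] → take 1—5 (9); add 1.
Step 2: frontier [1—6 3, 1—3 4, 1—2 7, 1—4 15, 4—5 11, 2—5 12] → take 1—6 (3); add 6.
Step 3: frontier [1—3 4, 1—2 7, 1—4 15, 4—5 11, 2—5 12, 6—7 5, 2—6 14, 3—6 15, 4—6 15] → take 1—3 (4); add 3.
Step 4: frontier [1—2 7, 1—4 15, 2—3 4, 3—7 4, 4—5 11, 2—5 12, 6—7 5, 2—6 14, 4—6 15] → take 2—3 (4); add 2.
Step 5: frontier [1—4 15, 3—7 4, 4—5 11, 6—7 5, 4—6 15] → take 3—7 (4); add 7.
Step 6: frontier [1—4 15, 4—5 11, 4—6 15] → take 4—5 (11); add 4.
MST edges: 1—5, 1—6, 1—3, 2—3, 3—7, 4—5; total weight 9+3+4+4+4+11 = 35.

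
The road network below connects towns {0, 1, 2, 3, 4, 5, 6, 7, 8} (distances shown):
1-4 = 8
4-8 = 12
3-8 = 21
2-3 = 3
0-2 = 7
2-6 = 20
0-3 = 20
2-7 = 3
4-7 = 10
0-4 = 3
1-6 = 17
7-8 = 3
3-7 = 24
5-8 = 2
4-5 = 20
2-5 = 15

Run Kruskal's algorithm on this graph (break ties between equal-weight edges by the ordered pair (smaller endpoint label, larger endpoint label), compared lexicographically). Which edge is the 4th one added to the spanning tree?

2-7

Sort edges by weight, then run Kruskal:
5-8 (2): add — endpoints in different components.
0-4 (3): add — endpoints in different components.
2-3 (3): add — endpoints in different components.
2-7 (3): add — endpoints in different components.
7-8 (3): add — endpoints in different components.
0-2 (7): add — endpoints in different components.
1-4 (8): add — endpoints in different components.
4-7 (10): skip — 4 and 7 already connected.
4-8 (12): skip — 4 and 8 already connected.
2-5 (15): skip — 2 and 5 already connected.
1-6 (17): add — endpoints in different components.
The 4th edge added is 2-7.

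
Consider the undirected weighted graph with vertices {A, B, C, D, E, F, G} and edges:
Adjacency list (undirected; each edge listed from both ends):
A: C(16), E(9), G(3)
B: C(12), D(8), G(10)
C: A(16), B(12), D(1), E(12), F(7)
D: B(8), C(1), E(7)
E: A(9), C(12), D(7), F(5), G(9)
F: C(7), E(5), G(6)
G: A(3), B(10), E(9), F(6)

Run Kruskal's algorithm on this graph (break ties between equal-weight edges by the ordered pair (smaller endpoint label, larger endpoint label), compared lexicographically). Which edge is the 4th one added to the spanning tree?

F-G

Sort edges by weight, then run Kruskal:
C–D (1): add. Components now {A} {B} {C,D} {E} {F} {G}
A–G (3): add. Components now {A,G} {B} {C,D} {E} {F}
E–F (5): add. Components now {A,G} {B} {C,D} {E,F}
F–G (6): add. Components now {A,E,F,G} {B} {C,D}
C–F (7): add. Components now {A,C,D,E,F,G} {B}
D–E (7): skip — D and E already connected.
B–D (8): add. Components now {A,B,C,D,E,F,G}
The 4th edge added is F–G.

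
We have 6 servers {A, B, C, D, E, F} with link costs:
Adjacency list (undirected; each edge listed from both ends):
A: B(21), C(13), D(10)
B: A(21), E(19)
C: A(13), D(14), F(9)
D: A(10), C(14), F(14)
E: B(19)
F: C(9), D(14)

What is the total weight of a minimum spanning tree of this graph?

72

Prim's algorithm from C:
Step 1: frontier [C–F 9, A–C 13, C–D 14] → take C–F (9); add F.
Step 2: frontier [A–C 13, C–D 14, D–F 14] → take A–C (13); add A.
Step 3: frontier [A–D 10, A–B 21, C–D 14, D–F 14] → take A–D (10); add D.
Step 4: frontier [A–B 21] → take A–B (21); add B.
Step 5: frontier [B–E 19] → take B–E (19); add E.
MST edges: C–F, A–C, A–D, A–B, B–E; total weight 9+13+10+21+19 = 72.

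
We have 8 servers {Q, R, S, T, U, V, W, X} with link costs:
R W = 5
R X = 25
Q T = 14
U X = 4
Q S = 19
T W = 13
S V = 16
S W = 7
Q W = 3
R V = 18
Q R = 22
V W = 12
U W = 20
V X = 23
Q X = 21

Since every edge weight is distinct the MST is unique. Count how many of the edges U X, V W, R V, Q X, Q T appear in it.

Kruskal: consider edges lightest-first.
Q W (3): add — endpoints in different components.
U X (4): add — endpoints in different components.
R W (5): add — endpoints in different components.
S W (7): add — endpoints in different components.
V W (12): add — endpoints in different components.
T W (13): add — endpoints in different components.
Q T (14): skip — T and Q already connected.
S V (16): skip — V and S already connected.
R V (18): skip — V and R already connected.
Q S (19): skip — Q and S already connected.
U W (20): add — endpoints in different components.
MST edge set: {Q W, U X, R W, S W, V W, T W, U W}.
Of the listed edges, {U X, V W} are in the MST → 2.

2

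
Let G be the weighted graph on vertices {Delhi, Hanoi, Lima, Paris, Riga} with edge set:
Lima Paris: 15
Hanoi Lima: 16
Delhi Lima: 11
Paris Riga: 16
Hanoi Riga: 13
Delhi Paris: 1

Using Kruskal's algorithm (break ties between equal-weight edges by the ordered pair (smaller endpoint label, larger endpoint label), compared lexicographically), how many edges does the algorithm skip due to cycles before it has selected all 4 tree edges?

1

Sort edges by weight, then run Kruskal:
Delhi Paris (1): add. Components now {Lima} {Delhi,Paris} {Riga} {Hanoi}
Delhi Lima (11): add. Components now {Delhi,Lima,Paris} {Riga} {Hanoi}
Hanoi Riga (13): add. Components now {Delhi,Lima,Paris} {Hanoi,Riga}
Lima Paris (15): skip — Lima and Paris already connected.
Hanoi Lima (16): add. Components now {Delhi,Hanoi,Lima,Paris,Riga}
Edges rejected before the tree was complete: 1.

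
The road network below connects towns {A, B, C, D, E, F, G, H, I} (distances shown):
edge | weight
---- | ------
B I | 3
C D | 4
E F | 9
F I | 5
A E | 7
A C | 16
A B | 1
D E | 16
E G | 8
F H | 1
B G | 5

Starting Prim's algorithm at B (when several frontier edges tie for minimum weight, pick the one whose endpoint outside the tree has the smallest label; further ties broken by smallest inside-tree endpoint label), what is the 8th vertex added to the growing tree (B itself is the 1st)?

Grow the tree from B using Prim:
Step 1: cheapest edge leaving the tree is A B (1); add A.
Step 2: cheapest edge leaving the tree is B I (3); add I.
Step 3: cheapest edge leaving the tree is F I (5); add F.
Step 4: cheapest edge leaving the tree is F H (1); add H.
Step 5: cheapest edge leaving the tree is B G (5); add G.
Step 6: cheapest edge leaving the tree is A E (7); add E.
Step 7: cheapest edge leaving the tree is A C (16); add C.
Step 8: cheapest edge leaving the tree is C D (4); add D.
Vertex order: B, A, I, F, H, G, E, C, D. The 8th vertex is C.

C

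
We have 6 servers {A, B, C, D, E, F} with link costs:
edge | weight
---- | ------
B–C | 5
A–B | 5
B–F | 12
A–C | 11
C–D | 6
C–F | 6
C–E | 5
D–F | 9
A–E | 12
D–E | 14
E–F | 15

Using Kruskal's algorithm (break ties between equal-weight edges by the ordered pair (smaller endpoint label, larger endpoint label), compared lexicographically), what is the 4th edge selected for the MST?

C-D

Kruskal: consider edges lightest-first.
A–B (5): add. Components now {A,B} {C} {D} {E} {F}
B–C (5): add. Components now {A,B,C} {D} {E} {F}
C–E (5): add. Components now {A,B,C,E} {D} {F}
C–D (6): add. Components now {A,B,C,D,E} {F}
C–F (6): add. Components now {A,B,C,D,E,F}
The 4th edge added is C–D.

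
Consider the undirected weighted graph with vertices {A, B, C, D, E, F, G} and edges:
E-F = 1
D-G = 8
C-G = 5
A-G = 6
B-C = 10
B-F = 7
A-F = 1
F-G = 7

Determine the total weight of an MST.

28

Prim's algorithm from F:
Step 1: frontier [A-F 1, E-F 1, B-F 7, F-G 7] → take A-F (1); add A.
Step 2: frontier [A-G 6, E-F 1, B-F 7, F-G 7] → take E-F (1); add E.
Step 3: frontier [A-G 6, B-F 7, F-G 7] → take A-G (6); add G.
Step 4: frontier [B-F 7, C-G 5, D-G 8] → take C-G (5); add C.
Step 5: frontier [B-C 10, B-F 7, D-G 8] → take B-F (7); add B.
Step 6: frontier [D-G 8] → take D-G (8); add D.
MST edges: A-F, E-F, A-G, C-G, B-F, D-G; total weight 1+1+6+5+7+8 = 28.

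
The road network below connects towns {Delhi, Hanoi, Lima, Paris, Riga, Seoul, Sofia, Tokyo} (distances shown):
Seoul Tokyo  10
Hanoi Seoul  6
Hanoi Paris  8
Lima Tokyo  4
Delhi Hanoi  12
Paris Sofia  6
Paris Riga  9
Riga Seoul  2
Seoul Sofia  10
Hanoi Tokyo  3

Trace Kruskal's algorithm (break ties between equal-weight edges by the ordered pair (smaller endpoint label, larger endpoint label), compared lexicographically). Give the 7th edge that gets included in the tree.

Delhi-Hanoi

Kruskal: consider edges lightest-first.
Riga Seoul (2): add — endpoints in different components.
Hanoi Tokyo (3): add — endpoints in different components.
Lima Tokyo (4): add — endpoints in different components.
Hanoi Seoul (6): add — endpoints in different components.
Paris Sofia (6): add — endpoints in different components.
Hanoi Paris (8): add — endpoints in different components.
Paris Riga (9): skip — Riga and Paris already connected.
Seoul Sofia (10): skip — Sofia and Seoul already connected.
Seoul Tokyo (10): skip — Seoul and Tokyo already connected.
Delhi Hanoi (12): add — endpoints in different components.
The 7th edge added is Delhi Hanoi.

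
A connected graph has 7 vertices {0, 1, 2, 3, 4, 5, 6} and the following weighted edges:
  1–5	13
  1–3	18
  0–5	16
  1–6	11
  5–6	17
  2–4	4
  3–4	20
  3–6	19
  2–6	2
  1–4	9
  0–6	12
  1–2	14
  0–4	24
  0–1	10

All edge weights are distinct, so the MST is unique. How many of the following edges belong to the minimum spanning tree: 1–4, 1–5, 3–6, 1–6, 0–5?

Sort edges by weight, then run Kruskal:
2–6 (2): add. Components now {0} {1} {2,6} {3} {4} {5}
2–4 (4): add. Components now {0} {1} {2,4,6} {3} {5}
1–4 (9): add. Components now {0} {1,2,4,6} {3} {5}
0–1 (10): add. Components now {0,1,2,4,6} {3} {5}
1–6 (11): skip — 1 and 6 already connected.
0–6 (12): skip — 0 and 6 already connected.
1–5 (13): add. Components now {0,1,2,4,5,6} {3}
1–2 (14): skip — 1 and 2 already connected.
0–5 (16): skip — 0 and 5 already connected.
5–6 (17): skip — 5 and 6 already connected.
1–3 (18): add. Components now {0,1,2,3,4,5,6}
MST edge set: {2–6, 2–4, 1–4, 0–1, 1–5, 1–3}.
Of the listed edges, {1–4, 1–5} are in the MST → 2.

2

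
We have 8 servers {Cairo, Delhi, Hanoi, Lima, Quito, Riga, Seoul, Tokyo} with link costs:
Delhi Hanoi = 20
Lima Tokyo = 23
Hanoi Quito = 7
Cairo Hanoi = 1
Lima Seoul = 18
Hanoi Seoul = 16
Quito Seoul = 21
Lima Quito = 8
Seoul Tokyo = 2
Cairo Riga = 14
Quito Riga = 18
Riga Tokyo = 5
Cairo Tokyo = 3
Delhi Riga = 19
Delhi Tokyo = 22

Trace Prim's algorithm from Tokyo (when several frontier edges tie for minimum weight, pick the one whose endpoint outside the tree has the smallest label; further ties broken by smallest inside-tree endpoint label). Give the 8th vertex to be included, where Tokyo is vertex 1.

Prim's algorithm from Tokyo:
Step 1: cheapest edge leaving the tree is Seoul Tokyo (2); add Seoul.
Step 2: cheapest edge leaving the tree is Cairo Tokyo (3); add Cairo.
Step 3: cheapest edge leaving the tree is Cairo Hanoi (1); add Hanoi.
Step 4: cheapest edge leaving the tree is Riga Tokyo (5); add Riga.
Step 5: cheapest edge leaving the tree is Hanoi Quito (7); add Quito.
Step 6: cheapest edge leaving the tree is Lima Quito (8); add Lima.
Step 7: cheapest edge leaving the tree is Delhi Riga (19); add Delhi.
Vertex order: Tokyo, Seoul, Cairo, Hanoi, Riga, Quito, Lima, Delhi. The 8th vertex is Delhi.

Delhi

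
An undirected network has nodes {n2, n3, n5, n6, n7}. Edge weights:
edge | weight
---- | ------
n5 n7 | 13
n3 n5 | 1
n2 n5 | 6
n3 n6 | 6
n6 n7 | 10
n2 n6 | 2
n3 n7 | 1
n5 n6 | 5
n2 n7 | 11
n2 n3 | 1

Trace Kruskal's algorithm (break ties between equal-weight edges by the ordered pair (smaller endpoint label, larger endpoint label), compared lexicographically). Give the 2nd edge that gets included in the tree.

Sort edges by weight, then run Kruskal:
n2 n3 (1): add. Components now {n2,n3} {n6} {n7} {n5}
n3 n5 (1): add. Components now {n2,n3,n5} {n6} {n7}
n3 n7 (1): add. Components now {n2,n3,n5,n7} {n6}
n2 n6 (2): add. Components now {n2,n3,n5,n6,n7}
The 2nd edge added is n3 n5.

n3-n5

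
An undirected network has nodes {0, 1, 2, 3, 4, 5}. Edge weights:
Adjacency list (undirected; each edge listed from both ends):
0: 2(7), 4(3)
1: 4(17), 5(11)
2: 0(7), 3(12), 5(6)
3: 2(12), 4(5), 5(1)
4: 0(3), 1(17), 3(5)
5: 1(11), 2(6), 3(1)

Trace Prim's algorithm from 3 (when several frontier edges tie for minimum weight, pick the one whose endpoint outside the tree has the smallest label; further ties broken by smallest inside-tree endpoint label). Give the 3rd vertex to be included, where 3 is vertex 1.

Prim, starting at 3.
Step 1: cheapest edge leaving the tree is 3–5 (1); add 5.
Step 2: cheapest edge leaving the tree is 3–4 (5); add 4.
Step 3: cheapest edge leaving the tree is 0–4 (3); add 0.
Step 4: cheapest edge leaving the tree is 2–5 (6); add 2.
Step 5: cheapest edge leaving the tree is 1–5 (11); add 1.
Vertex order: 3, 5, 4, 0, 2, 1. The 3rd vertex is 4.

4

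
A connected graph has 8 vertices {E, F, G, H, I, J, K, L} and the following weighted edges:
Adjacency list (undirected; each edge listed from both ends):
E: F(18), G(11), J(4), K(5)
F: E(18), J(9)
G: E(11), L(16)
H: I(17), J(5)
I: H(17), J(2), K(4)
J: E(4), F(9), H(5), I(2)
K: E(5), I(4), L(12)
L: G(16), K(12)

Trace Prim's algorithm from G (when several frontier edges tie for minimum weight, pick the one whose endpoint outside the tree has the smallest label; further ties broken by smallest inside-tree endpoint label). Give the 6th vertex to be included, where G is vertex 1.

Grow the tree from G using Prim:
Step 1: cheapest edge leaving the tree is E—G (11); add E.
Step 2: cheapest edge leaving the tree is E—J (4); add J.
Step 3: cheapest edge leaving the tree is I—J (2); add I.
Step 4: cheapest edge leaving the tree is I—K (4); add K.
Step 5: cheapest edge leaving the tree is H—J (5); add H.
Step 6: cheapest edge leaving the tree is F—J (9); add F.
Step 7: cheapest edge leaving the tree is K—L (12); add L.
Vertex order: G, E, J, I, K, H, F, L. The 6th vertex is H.

H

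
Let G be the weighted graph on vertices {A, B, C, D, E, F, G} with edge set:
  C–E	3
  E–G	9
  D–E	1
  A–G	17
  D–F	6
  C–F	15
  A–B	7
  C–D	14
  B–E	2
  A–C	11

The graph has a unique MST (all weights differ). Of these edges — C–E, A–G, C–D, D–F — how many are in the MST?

Kruskal's algorithm — process edges by increasing weight (ties by edge label):
D–E (1): add. Components now {A} {B} {C} {D,E} {F} {G}
B–E (2): add. Components now {A} {B,D,E} {C} {F} {G}
C–E (3): add. Components now {A} {B,C,D,E} {F} {G}
D–F (6): add. Components now {A} {B,C,D,E,F} {G}
A–B (7): add. Components now {A,B,C,D,E,F} {G}
E–G (9): add. Components now {A,B,C,D,E,F,G}
MST edge set: {D–E, B–E, C–E, D–F, A–B, E–G}.
Of the listed edges, {C–E, D–F} are in the MST → 2.

2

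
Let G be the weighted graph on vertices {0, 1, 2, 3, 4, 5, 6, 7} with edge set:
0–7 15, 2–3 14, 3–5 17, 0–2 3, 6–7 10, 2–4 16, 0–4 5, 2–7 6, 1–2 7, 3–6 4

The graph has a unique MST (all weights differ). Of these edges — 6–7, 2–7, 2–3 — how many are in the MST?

2

Sort edges by weight, then run Kruskal:
0–2 (3): add — endpoints in different components.
3–6 (4): add — endpoints in different components.
0–4 (5): add — endpoints in different components.
2–7 (6): add — endpoints in different components.
1–2 (7): add — endpoints in different components.
6–7 (10): add — endpoints in different components.
2–3 (14): skip — 2 and 3 already connected.
0–7 (15): skip — 0 and 7 already connected.
2–4 (16): skip — 2 and 4 already connected.
3–5 (17): add — endpoints in different components.
MST edge set: {0–2, 3–6, 0–4, 2–7, 1–2, 6–7, 3–5}.
Of the listed edges, {6–7, 2–7} are in the MST → 2.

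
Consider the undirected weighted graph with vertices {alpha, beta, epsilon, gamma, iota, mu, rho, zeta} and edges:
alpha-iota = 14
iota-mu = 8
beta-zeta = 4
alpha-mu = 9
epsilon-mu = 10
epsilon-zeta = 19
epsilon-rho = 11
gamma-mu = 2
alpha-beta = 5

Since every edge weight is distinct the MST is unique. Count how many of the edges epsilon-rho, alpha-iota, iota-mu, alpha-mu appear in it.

Kruskal: consider edges lightest-first.
gamma-mu (2): add — endpoints in different components.
beta-zeta (4): add — endpoints in different components.
alpha-beta (5): add — endpoints in different components.
iota-mu (8): add — endpoints in different components.
alpha-mu (9): add — endpoints in different components.
epsilon-mu (10): add — endpoints in different components.
epsilon-rho (11): add — endpoints in different components.
MST edge set: {gamma-mu, beta-zeta, alpha-beta, iota-mu, alpha-mu, epsilon-mu, epsilon-rho}.
Of the listed edges, {epsilon-rho, iota-mu, alpha-mu} are in the MST → 3.

3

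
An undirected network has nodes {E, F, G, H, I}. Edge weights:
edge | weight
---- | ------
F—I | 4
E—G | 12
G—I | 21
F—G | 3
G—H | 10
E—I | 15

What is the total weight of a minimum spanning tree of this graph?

29

Kruskal's algorithm — process edges by increasing weight (ties by edge label):
F—G (3): add. Components now {E} {F,G} {H} {I}
F—I (4): add. Components now {E} {F,G,I} {H}
G—H (10): add. Components now {E} {F,G,H,I}
E—G (12): add. Components now {E,F,G,H,I}
MST edges: F—G, F—I, G—H, E—G; total weight 3+4+10+12 = 29.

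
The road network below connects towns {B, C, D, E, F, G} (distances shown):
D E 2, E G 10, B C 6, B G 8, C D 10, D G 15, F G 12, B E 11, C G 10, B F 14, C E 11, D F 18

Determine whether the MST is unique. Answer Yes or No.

Kruskal: consider edges lightest-first.
D E (2): add — endpoints in different components.
B C (6): add — endpoints in different components.
B G (8): add — endpoints in different components.
C D (10): add — endpoints in different components.
C G (10): skip — C and G already connected.
E G (10): skip — E and G already connected.
B E (11): skip — B and E already connected.
C E (11): skip — C and E already connected.
F G (12): add — endpoints in different components.
Non-tree edge E G has weight 10, equal to the heaviest edge on its tree cycle — swapping gives another MST of the same weight. Not unique.

No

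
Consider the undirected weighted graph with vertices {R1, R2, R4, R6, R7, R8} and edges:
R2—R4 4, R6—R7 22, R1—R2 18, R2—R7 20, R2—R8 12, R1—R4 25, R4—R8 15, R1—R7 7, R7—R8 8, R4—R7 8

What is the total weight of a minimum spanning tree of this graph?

49

Sort edges by weight, then run Kruskal:
R2—R4 (4): add — endpoints in different components.
R1—R7 (7): add — endpoints in different components.
R4—R7 (8): add — endpoints in different components.
R7—R8 (8): add — endpoints in different components.
R2—R8 (12): skip — R2 and R8 already connected.
R4—R8 (15): skip — R8 and R4 already connected.
R1—R2 (18): skip — R2 and R1 already connected.
R2—R7 (20): skip — R2 and R7 already connected.
R6—R7 (22): add — endpoints in different components.
MST edges: R2—R4, R1—R7, R4—R7, R7—R8, R6—R7; total weight 4+7+8+8+22 = 49.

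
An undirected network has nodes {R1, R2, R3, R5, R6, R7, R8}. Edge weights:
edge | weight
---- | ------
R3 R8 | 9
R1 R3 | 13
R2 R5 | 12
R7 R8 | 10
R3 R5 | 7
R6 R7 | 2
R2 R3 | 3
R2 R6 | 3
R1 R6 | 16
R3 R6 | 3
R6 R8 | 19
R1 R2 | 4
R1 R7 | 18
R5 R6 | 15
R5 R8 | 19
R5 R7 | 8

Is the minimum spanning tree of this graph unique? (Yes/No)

No

Kruskal's algorithm — process edges by increasing weight (ties by edge label):
R6 R7 (2): add — endpoints in different components.
R2 R3 (3): add — endpoints in different components.
R2 R6 (3): add — endpoints in different components.
R3 R6 (3): skip — R3 and R6 already connected.
R1 R2 (4): add — endpoints in different components.
R3 R5 (7): add — endpoints in different components.
R5 R7 (8): skip — R7 and R5 already connected.
R3 R8 (9): add — endpoints in different components.
Non-tree edge R3 R6 has weight 3, equal to the heaviest edge on its tree cycle — swapping gives another MST of the same weight. Not unique.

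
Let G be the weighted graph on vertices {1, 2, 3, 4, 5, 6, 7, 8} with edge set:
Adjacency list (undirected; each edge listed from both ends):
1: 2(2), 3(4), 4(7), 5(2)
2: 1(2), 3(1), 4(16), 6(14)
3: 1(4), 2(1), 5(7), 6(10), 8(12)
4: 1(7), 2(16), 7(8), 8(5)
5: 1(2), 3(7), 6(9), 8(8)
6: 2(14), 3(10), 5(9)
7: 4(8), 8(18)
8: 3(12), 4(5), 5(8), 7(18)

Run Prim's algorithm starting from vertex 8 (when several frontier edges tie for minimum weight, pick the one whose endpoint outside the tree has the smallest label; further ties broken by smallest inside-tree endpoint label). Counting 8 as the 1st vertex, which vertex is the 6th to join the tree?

5

Prim, starting at 8.
Step 1: cheapest edge leaving the tree is 4 8 (5); add 4.
Step 2: cheapest edge leaving the tree is 1 4 (7); add 1.
Step 3: cheapest edge leaving the tree is 1 2 (2); add 2.
Step 4: cheapest edge leaving the tree is 2 3 (1); add 3.
Step 5: cheapest edge leaving the tree is 1 5 (2); add 5.
Step 6: cheapest edge leaving the tree is 4 7 (8); add 7.
Step 7: cheapest edge leaving the tree is 5 6 (9); add 6.
Vertex order: 8, 4, 1, 2, 3, 5, 7, 6. The 6th vertex is 5.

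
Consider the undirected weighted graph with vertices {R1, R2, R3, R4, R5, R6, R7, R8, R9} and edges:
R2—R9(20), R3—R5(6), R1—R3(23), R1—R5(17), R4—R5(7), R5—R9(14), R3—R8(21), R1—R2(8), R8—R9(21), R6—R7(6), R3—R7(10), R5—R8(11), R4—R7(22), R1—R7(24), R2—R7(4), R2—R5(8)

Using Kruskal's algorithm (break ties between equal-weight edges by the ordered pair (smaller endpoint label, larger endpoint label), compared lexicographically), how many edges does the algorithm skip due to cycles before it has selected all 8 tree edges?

Kruskal: consider edges lightest-first.
R2—R7 (4): add — endpoints in different components.
R3—R5 (6): add — endpoints in different components.
R6—R7 (6): add — endpoints in different components.
R4—R5 (7): add — endpoints in different components.
R1—R2 (8): add — endpoints in different components.
R2—R5 (8): add — endpoints in different components.
R3—R7 (10): skip — R3 and R7 already connected.
R5—R8 (11): add — endpoints in different components.
R5—R9 (14): add — endpoints in different components.
Edges rejected before the tree was complete: 1.

1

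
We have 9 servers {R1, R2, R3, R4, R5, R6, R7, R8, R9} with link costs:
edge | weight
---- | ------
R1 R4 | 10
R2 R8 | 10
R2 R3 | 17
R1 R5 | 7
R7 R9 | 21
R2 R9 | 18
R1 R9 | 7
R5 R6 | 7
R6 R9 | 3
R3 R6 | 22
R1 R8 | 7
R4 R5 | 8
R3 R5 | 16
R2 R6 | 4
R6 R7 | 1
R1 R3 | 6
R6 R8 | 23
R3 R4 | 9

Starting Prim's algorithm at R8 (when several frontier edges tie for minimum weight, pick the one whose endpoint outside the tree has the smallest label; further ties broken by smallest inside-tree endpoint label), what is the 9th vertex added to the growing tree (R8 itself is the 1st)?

Prim, starting at R8.
Step 1: cheapest edge leaving the tree is R1 R8 (7); add R1.
Step 2: cheapest edge leaving the tree is R1 R3 (6); add R3.
Step 3: cheapest edge leaving the tree is R1 R5 (7); add R5.
Step 4: cheapest edge leaving the tree is R5 R6 (7); add R6.
Step 5: cheapest edge leaving the tree is R6 R7 (1); add R7.
Step 6: cheapest edge leaving the tree is R6 R9 (3); add R9.
Step 7: cheapest edge leaving the tree is R2 R6 (4); add R2.
Step 8: cheapest edge leaving the tree is R4 R5 (8); add R4.
Vertex order: R8, R1, R3, R5, R6, R7, R9, R2, R4. The 9th vertex is R4.

R4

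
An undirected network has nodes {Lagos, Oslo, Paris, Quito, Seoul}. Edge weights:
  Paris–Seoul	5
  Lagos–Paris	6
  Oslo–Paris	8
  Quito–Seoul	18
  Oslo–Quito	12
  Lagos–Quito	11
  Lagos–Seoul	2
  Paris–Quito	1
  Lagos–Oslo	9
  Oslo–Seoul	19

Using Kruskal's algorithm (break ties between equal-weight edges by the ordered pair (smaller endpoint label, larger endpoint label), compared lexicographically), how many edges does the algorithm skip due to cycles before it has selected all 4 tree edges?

1

Kruskal: consider edges lightest-first.
Paris–Quito (1): add — endpoints in different components.
Lagos–Seoul (2): add — endpoints in different components.
Paris–Seoul (5): add — endpoints in different components.
Lagos–Paris (6): skip — Lagos and Paris already connected.
Oslo–Paris (8): add — endpoints in different components.
Edges rejected before the tree was complete: 1.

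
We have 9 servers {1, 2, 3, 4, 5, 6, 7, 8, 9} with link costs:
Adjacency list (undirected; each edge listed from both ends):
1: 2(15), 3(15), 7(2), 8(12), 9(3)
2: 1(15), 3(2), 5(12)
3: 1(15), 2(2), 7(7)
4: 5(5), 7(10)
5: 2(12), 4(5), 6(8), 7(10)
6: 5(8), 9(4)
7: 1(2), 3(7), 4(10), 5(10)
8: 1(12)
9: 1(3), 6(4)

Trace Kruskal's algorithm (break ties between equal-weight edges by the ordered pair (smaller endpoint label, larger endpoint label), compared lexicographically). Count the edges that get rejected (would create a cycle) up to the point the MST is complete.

Kruskal: consider edges lightest-first.
1—7 (2): add — endpoints in different components.
2—3 (2): add — endpoints in different components.
1—9 (3): add — endpoints in different components.
6—9 (4): add — endpoints in different components.
4—5 (5): add — endpoints in different components.
3—7 (7): add — endpoints in different components.
5—6 (8): add — endpoints in different components.
4—7 (10): skip — 4 and 7 already connected.
5—7 (10): skip — 5 and 7 already connected.
1—8 (12): add — endpoints in different components.
Edges rejected before the tree was complete: 2.

2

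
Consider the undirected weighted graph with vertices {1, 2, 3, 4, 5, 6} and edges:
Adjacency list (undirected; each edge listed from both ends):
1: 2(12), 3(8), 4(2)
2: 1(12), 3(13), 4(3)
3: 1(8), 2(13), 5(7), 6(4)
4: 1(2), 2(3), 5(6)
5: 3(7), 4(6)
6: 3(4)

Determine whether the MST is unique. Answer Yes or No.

Yes

Kruskal's algorithm — process edges by increasing weight (ties by edge label):
1-4 (2): add — endpoints in different components.
2-4 (3): add — endpoints in different components.
3-6 (4): add — endpoints in different components.
4-5 (6): add — endpoints in different components.
3-5 (7): add — endpoints in different components.
Every non-tree edge has weight strictly greater than the heaviest edge on the tree path between its endpoints, so the MST is unique.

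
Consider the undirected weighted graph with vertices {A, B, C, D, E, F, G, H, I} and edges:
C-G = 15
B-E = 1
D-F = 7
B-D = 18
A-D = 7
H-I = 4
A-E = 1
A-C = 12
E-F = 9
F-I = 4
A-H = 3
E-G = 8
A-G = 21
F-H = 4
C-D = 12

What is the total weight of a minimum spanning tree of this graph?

Prim's algorithm from G:
Step 1: cheapest edge leaving the tree is E-G (8); add E.
Step 2: cheapest edge leaving the tree is A-E (1); add A.
Step 3: cheapest edge leaving the tree is B-E (1); add B.
Step 4: cheapest edge leaving the tree is A-H (3); add H.
Step 5: cheapest edge leaving the tree is F-H (4); add F.
Step 6: cheapest edge leaving the tree is F-I (4); add I.
Step 7: cheapest edge leaving the tree is A-D (7); add D.
Step 8: cheapest edge leaving the tree is A-C (12); add C.
MST edges: E-G, A-E, B-E, A-H, F-H, F-I, A-D, A-C; total weight 8+1+1+3+4+4+7+12 = 40.

40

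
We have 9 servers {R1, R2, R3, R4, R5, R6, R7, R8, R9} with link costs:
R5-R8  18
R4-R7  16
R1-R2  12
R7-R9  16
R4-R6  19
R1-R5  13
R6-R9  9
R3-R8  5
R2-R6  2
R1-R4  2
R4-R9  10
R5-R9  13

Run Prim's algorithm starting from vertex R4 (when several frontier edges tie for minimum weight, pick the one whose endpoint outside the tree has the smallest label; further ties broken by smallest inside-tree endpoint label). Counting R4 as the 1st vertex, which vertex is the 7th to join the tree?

Prim's algorithm from R4:
Step 1: cheapest edge leaving the tree is R1-R4 (2); add R1.
Step 2: cheapest edge leaving the tree is R4-R9 (10); add R9.
Step 3: cheapest edge leaving the tree is R6-R9 (9); add R6.
Step 4: cheapest edge leaving the tree is R2-R6 (2); add R2.
Step 5: cheapest edge leaving the tree is R1-R5 (13); add R5.
Step 6: cheapest edge leaving the tree is R4-R7 (16); add R7.
Step 7: cheapest edge leaving the tree is R5-R8 (18); add R8.
Step 8: cheapest edge leaving the tree is R3-R8 (5); add R3.
Vertex order: R4, R1, R9, R6, R2, R5, R7, R8, R3. The 7th vertex is R7.

R7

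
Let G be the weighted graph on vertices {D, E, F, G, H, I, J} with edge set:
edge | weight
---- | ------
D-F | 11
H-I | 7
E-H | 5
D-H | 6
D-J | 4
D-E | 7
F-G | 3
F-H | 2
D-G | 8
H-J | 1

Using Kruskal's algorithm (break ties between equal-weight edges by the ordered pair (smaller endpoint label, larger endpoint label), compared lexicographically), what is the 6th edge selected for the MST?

Kruskal: consider edges lightest-first.
H-J (1): add — endpoints in different components.
F-H (2): add — endpoints in different components.
F-G (3): add — endpoints in different components.
D-J (4): add — endpoints in different components.
E-H (5): add — endpoints in different components.
D-H (6): skip — D and H already connected.
D-E (7): skip — D and E already connected.
H-I (7): add — endpoints in different components.
The 6th edge added is H-I.

H-I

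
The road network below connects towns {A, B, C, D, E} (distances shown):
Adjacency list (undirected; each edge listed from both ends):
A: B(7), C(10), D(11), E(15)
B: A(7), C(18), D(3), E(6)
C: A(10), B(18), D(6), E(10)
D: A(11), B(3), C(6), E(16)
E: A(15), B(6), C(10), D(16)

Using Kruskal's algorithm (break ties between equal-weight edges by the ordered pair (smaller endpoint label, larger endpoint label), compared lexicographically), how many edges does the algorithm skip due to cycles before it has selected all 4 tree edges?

0

Sort edges by weight, then run Kruskal:
B-D (3): add — endpoints in different components.
B-E (6): add — endpoints in different components.
C-D (6): add — endpoints in different components.
A-B (7): add — endpoints in different components.
Edges rejected before the tree was complete: 0.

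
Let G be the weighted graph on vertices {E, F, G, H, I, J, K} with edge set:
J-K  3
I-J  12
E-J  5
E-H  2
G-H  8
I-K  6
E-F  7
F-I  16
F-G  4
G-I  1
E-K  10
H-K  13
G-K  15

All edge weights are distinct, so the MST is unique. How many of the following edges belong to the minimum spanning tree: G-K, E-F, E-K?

0

Kruskal: consider edges lightest-first.
G-I (1): add. Components now {E} {F} {G,I} {H} {J} {K}
E-H (2): add. Components now {E,H} {F} {G,I} {J} {K}
J-K (3): add. Components now {E,H} {F} {G,I} {J,K}
F-G (4): add. Components now {E,H} {F,G,I} {J,K}
E-J (5): add. Components now {E,H,J,K} {F,G,I}
I-K (6): add. Components now {E,F,G,H,I,J,K}
MST edge set: {G-I, E-H, J-K, F-G, E-J, I-K}.
Of the listed edges, {} are in the MST → 0.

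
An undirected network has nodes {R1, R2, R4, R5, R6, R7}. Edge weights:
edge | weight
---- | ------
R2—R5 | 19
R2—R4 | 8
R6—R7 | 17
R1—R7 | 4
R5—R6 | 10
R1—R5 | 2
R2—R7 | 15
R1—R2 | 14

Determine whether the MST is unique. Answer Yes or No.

Sort edges by weight, then run Kruskal:
R1—R5 (2): add. Components now {R4} {R7} {R2} {R1,R5} {R6}
R1—R7 (4): add. Components now {R4} {R1,R5,R7} {R2} {R6}
R2—R4 (8): add. Components now {R2,R4} {R1,R5,R7} {R6}
R5—R6 (10): add. Components now {R2,R4} {R1,R5,R6,R7}
R1—R2 (14): add. Components now {R1,R2,R4,R5,R6,R7}
Every non-tree edge has weight strictly greater than the heaviest edge on the tree path between its endpoints, so the MST is unique.

Yes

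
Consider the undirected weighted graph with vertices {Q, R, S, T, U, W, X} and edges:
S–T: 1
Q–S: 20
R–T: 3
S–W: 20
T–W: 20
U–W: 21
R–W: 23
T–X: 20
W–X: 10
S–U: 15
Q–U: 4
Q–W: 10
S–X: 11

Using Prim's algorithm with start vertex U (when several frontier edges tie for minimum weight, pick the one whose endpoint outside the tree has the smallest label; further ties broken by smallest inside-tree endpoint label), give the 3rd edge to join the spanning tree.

Prim's algorithm from U:
Step 1: cheapest edge leaving the tree is Q–U (4); add Q.
Step 2: cheapest edge leaving the tree is Q–W (10); add W.
Step 3: cheapest edge leaving the tree is W–X (10); add X.
Step 4: cheapest edge leaving the tree is S–X (11); add S.
Step 5: cheapest edge leaving the tree is S–T (1); add T.
Step 6: cheapest edge leaving the tree is R–T (3); add R.
The 3rd edge added is W–X.

W-X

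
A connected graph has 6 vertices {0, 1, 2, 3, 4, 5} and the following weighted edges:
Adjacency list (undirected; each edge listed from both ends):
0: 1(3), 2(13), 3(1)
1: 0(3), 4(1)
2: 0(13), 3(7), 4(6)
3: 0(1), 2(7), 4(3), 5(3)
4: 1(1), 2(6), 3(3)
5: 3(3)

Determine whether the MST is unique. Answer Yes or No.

No

Kruskal's algorithm — process edges by increasing weight (ties by edge label):
0 3 (1): add. Components now {0,3} {1} {2} {4} {5}
1 4 (1): add. Components now {0,3} {1,4} {2} {5}
0 1 (3): add. Components now {0,1,3,4} {2} {5}
3 4 (3): skip — 3 and 4 already connected.
3 5 (3): add. Components now {0,1,3,4,5} {2}
2 4 (6): add. Components now {0,1,2,3,4,5}
Non-tree edge 3 4 has weight 3, equal to the heaviest edge on its tree cycle — swapping gives another MST of the same weight. Not unique.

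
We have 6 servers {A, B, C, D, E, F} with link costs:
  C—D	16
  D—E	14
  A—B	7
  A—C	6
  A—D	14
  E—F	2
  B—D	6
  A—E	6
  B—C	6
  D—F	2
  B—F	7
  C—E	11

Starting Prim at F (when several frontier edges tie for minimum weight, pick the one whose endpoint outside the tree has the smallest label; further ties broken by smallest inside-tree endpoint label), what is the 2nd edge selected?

Prim's algorithm from F:
Step 1: cheapest edge leaving the tree is D—F (2); add D.
Step 2: cheapest edge leaving the tree is E—F (2); add E.
Step 3: cheapest edge leaving the tree is A—E (6); add A.
Step 4: cheapest edge leaving the tree is B—D (6); add B.
Step 5: cheapest edge leaving the tree is A—C (6); add C.
The 2nd edge added is E—F.

E-F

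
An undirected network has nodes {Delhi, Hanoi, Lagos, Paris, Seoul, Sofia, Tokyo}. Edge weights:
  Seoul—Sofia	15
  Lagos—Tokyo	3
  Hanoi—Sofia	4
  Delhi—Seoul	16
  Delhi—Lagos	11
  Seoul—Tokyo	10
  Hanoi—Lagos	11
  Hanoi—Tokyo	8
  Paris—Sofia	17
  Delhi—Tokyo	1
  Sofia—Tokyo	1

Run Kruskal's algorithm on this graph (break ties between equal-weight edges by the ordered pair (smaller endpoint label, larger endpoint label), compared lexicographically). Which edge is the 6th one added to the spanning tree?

Paris-Sofia

Kruskal's algorithm — process edges by increasing weight (ties by edge label):
Delhi—Tokyo (1): add — endpoints in different components.
Sofia—Tokyo (1): add — endpoints in different components.
Lagos—Tokyo (3): add — endpoints in different components.
Hanoi—Sofia (4): add — endpoints in different components.
Hanoi—Tokyo (8): skip — Hanoi and Tokyo already connected.
Seoul—Tokyo (10): add — endpoints in different components.
Delhi—Lagos (11): skip — Delhi and Lagos already connected.
Hanoi—Lagos (11): skip — Lagos and Hanoi already connected.
Seoul—Sofia (15): skip — Seoul and Sofia already connected.
Delhi—Seoul (16): skip — Delhi and Seoul already connected.
Paris—Sofia (17): add — endpoints in different components.
The 6th edge added is Paris—Sofia.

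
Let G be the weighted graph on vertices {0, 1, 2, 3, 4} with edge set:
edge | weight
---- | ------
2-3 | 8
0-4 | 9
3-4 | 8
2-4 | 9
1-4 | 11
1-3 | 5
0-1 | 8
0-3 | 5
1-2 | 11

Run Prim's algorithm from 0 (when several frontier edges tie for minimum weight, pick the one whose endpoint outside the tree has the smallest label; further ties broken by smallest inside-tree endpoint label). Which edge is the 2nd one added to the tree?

1-3

Prim, starting at 0.
Step 1: frontier [0-3 5, 0-1 8, 0-4 9] → take 0-3 (5); add 3.
Step 2: frontier [0-1 8, 0-4 9, 1-3 5, 2-3 8, 3-4 8] → take 1-3 (5); add 1.
Step 3: frontier [0-4 9, 1-2 11, 1-4 11, 2-3 8, 3-4 8] → take 2-3 (8); add 2.
Step 4: frontier [0-4 9, 1-4 11, 2-4 9, 3-4 8] → take 3-4 (8); add 4.
The 2nd edge added is 1-3.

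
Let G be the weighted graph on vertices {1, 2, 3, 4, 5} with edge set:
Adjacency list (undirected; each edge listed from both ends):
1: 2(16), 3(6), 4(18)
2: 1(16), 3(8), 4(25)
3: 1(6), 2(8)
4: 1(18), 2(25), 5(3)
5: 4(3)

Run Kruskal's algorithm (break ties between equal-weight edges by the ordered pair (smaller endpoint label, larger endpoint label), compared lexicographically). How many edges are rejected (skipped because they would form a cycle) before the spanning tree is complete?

Kruskal's algorithm — process edges by increasing weight (ties by edge label):
4–5 (3): add — endpoints in different components.
1–3 (6): add — endpoints in different components.
2–3 (8): add — endpoints in different components.
1–2 (16): skip — 1 and 2 already connected.
1–4 (18): add — endpoints in different components.
Edges rejected before the tree was complete: 1.

1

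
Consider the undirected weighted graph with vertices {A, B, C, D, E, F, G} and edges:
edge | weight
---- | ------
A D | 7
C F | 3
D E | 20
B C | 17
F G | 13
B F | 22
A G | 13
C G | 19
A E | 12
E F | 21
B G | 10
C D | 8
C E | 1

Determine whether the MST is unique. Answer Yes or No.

No

Sort edges by weight, then run Kruskal:
C E (1): add — endpoints in different components.
C F (3): add — endpoints in different components.
A D (7): add — endpoints in different components.
C D (8): add — endpoints in different components.
B G (10): add — endpoints in different components.
A E (12): skip — A and E already connected.
A G (13): add — endpoints in different components.
Non-tree edge F G has weight 13, equal to the heaviest edge on its tree cycle — swapping gives another MST of the same weight. Not unique.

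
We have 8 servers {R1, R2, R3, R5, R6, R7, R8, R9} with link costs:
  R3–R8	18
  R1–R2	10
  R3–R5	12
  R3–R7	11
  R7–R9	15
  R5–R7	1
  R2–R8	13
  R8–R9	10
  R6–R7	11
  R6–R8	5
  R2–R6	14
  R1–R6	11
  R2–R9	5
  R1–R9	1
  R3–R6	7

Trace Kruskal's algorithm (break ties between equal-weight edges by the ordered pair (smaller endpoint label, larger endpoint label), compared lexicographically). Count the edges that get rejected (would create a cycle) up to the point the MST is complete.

Kruskal's algorithm — process edges by increasing weight (ties by edge label):
R1–R9 (1): add — endpoints in different components.
R5–R7 (1): add — endpoints in different components.
R2–R9 (5): add — endpoints in different components.
R6–R8 (5): add — endpoints in different components.
R3–R6 (7): add — endpoints in different components.
R1–R2 (10): skip — R1 and R2 already connected.
R8–R9 (10): add — endpoints in different components.
R1–R6 (11): skip — R1 and R6 already connected.
R3–R7 (11): add — endpoints in different components.
Edges rejected before the tree was complete: 2.

2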